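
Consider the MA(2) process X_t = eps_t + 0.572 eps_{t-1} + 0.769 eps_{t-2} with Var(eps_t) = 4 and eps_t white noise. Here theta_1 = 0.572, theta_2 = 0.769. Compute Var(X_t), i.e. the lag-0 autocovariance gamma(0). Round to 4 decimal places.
\gamma(0) = 7.6742

For an MA(q) process X_t = eps_t + sum_i theta_i eps_{t-i} with
Var(eps_t) = sigma^2, the variance is
  gamma(0) = sigma^2 * (1 + sum_i theta_i^2).
  sum_i theta_i^2 = (0.572)^2 + (0.769)^2 = 0.327184 + 0.591361 = 0.918545.
  gamma(0) = 4 * (1 + 0.918545) = 4 * 1.918545 = 7.67418, which rounds to 7.6742.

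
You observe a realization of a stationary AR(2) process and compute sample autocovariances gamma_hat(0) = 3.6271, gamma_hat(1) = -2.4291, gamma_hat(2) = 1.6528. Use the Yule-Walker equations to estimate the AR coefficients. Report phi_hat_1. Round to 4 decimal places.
\hat\phi_{1} = -0.6610

The Yule-Walker equations for an AR(p) process read, in matrix form,
  Gamma_p phi = r_p,   with   (Gamma_p)_{ij} = gamma(|i - j|),
                       (r_p)_i = gamma(i),   i,j = 1..p.
Substitute the sample gammas (Toeplitz matrix and right-hand side of size 2):
  Gamma_p = [[3.6271, -2.4291], [-2.4291, 3.6271]]
  r_p     = [-2.4291, 1.6528]
Written out:
  3.6271 phi_1 - 2.4291 phi_2 = -2.4291
  -2.4291 phi_1 + 3.6271 phi_2 = 1.6528
Solve by Cramer's rule:
  det = gamma(0)^2 - gamma(1)^2 = (3.6271)^2 - (-2.4291)^2 = 13.15585441 - 5.90052681 = 7.2553276
  phi_hat_1 = [gamma(1) gamma(0) - gamma(1) gamma(2)] / det = [(-2.4291)(3.6271) - (-2.4291)(1.6528)] / 7.2553276 = -4.79577213 / 7.2553276 = -0.661
  phi_hat_2 = [gamma(0) gamma(2) - gamma(1)^2] / det = [(3.6271)(1.6528) - (-2.4291)^2] / 7.2553276 = 0.09434407 / 7.2553276 = 0.013
So phi_hat = [-0.6610, 0.0130].
Therefore phi_hat_1 = -0.6610.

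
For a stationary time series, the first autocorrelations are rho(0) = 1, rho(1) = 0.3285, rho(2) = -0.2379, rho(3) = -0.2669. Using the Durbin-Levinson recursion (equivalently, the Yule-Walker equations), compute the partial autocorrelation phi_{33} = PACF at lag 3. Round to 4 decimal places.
\phi_{33} = -0.0410

The PACF at lag k is phi_{kk}, the last component of the solution
to the Yule-Walker system G_k phi = r_k where
  (G_k)_{ij} = rho(|i - j|), (r_k)_i = rho(i), i,j = 1..k.
Equivalently, Durbin-Levinson gives phi_{kk} iteratively:
  phi_{11} = rho(1)
  phi_{kk} = [rho(k) - sum_{j=1..k-1} phi_{k-1,j} rho(k-j)]
            / [1 - sum_{j=1..k-1} phi_{k-1,j} rho(j)],
  phi_{k,j} = phi_{k-1,j} - phi_{kk} phi_{k-1,k-j},  j = 1..k-1.
Step k = 1:
  phi_11 = rho(1) = 0.3285.
Step k = 2:
  phi_22 = [rho(2) - phi_11 rho(1)] / [1 - phi_11 rho(1)] = [-0.2379 - (0.3285)(0.3285)] / [1 - (0.3285)(0.3285)]
         = -0.34581225 / 0.89208775 = -0.387644.
  Update: phi_21 = phi_11 - phi_22 phi_11 = 0.3285 - (-0.387644)(0.3285) = 0.455841.
Step k = 3:
  phi_33 = [rho(3) - phi_21 rho(2) - phi_22 rho(1)] / [1 - phi_21 rho(1) - phi_22 rho(2)]
    numerator   = -0.2669 - (0.455841)(-0.2379) - (-0.387644)(0.3285) = -0.03111446
    denominator = 1 - (0.455841)(0.3285) - (-0.387644)(-0.2379) = 0.75803579
  phi_33 = -0.03111446 / 0.75803579 = -0.041.
Therefore phi_{33} = -0.0410.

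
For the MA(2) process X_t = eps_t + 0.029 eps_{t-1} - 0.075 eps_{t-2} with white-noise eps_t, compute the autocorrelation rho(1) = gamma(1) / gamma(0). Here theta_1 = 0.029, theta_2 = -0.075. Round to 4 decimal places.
\rho(1) = 0.0267

For an MA(q) process with theta_0 = 1, the autocovariance is
  gamma(k) = sigma^2 * sum_{i=0..q-k} theta_i * theta_{i+k},
and rho(k) = gamma(k) / gamma(0). Sigma^2 cancels.
  numerator   = (1)*(0.029) + (0.029)*(-0.075) = 0.026825.
  denominator = (1)^2 + (0.029)^2 + (-0.075)^2 = 1.006466.
  rho(1) = 0.026825 / 1.006466 = 0.0267.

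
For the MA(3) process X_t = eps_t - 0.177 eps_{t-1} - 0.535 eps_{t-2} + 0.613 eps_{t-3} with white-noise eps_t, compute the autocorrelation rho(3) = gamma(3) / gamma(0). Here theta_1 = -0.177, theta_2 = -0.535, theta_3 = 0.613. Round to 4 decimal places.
\rho(3) = 0.3620

For an MA(q) process with theta_0 = 1, the autocovariance is
  gamma(k) = sigma^2 * sum_{i=0..q-k} theta_i * theta_{i+k},
and rho(k) = gamma(k) / gamma(0). Sigma^2 cancels.
  numerator   = (1)*(0.613) = 0.613.
  denominator = (1)^2 + (-0.177)^2 + (-0.535)^2 + (0.613)^2 = 1.693323.
  rho(3) = 0.613 / 1.693323 = 0.3620.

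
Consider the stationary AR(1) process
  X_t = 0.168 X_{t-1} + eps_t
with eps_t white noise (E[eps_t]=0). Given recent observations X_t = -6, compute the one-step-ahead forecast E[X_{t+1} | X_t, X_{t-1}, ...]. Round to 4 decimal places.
E[X_{t+1} \mid \mathcal F_t] = -1.0080

For an AR(p) model X_t = c + sum_i phi_i X_{t-i} + eps_t, the
one-step-ahead conditional mean is
  E[X_{t+1} | X_t, ...] = c + sum_i phi_i X_{t+1-i}.
Substitute known values:
  E[X_{t+1} | ...] = (0.168) * (-6)
                   = -1.0080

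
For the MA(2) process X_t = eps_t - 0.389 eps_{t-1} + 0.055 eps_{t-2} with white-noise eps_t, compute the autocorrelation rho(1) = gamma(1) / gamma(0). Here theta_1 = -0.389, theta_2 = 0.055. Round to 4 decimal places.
\rho(1) = -0.3555

For an MA(q) process with theta_0 = 1, the autocovariance is
  gamma(k) = sigma^2 * sum_{i=0..q-k} theta_i * theta_{i+k},
and rho(k) = gamma(k) / gamma(0). Sigma^2 cancels.
  numerator   = (1)*(-0.389) + (-0.389)*(0.055) = -0.410395.
  denominator = (1)^2 + (-0.389)^2 + (0.055)^2 = 1.154346.
  rho(1) = -0.410395 / 1.154346 = -0.3555.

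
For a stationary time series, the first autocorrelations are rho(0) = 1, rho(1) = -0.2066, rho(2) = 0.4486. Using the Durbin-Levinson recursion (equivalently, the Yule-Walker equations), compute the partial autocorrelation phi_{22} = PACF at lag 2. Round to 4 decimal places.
\phi_{22} = 0.4240

The PACF at lag k is phi_{kk}, the last component of the solution
to the Yule-Walker system G_k phi = r_k where
  (G_k)_{ij} = rho(|i - j|), (r_k)_i = rho(i), i,j = 1..k.
Equivalently, Durbin-Levinson gives phi_{kk} iteratively:
  phi_{11} = rho(1)
  phi_{kk} = [rho(k) - sum_{j=1..k-1} phi_{k-1,j} rho(k-j)]
            / [1 - sum_{j=1..k-1} phi_{k-1,j} rho(j)],
  phi_{k,j} = phi_{k-1,j} - phi_{kk} phi_{k-1,k-j},  j = 1..k-1.
Step k = 1:
  phi_11 = rho(1) = -0.2066.
Step k = 2:
  phi_22 = [rho(2) - phi_11 rho(1)] / [1 - phi_11 rho(1)] = [0.4486 - (-0.2066)(-0.2066)] / [1 - (-0.2066)(-0.2066)]
         = 0.40591644 / 0.95731644 = 0.424.
Therefore phi_{22} = 0.4240.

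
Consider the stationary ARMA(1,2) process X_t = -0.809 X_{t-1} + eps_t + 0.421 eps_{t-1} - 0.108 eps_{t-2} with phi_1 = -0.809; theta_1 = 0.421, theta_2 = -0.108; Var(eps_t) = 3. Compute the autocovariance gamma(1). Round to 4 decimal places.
\gamma(1) = -1.7014

Multiply the model equation by X_{t-k} and take expectations. With theta_0 = psi_0 = 1 and psi_j the MA(infinity) weights, this gives
  gamma(k) - sum_i phi_i gamma(k-i) = c_k,
  c_k = sigma^2 * sum_{j=k..q} theta_j psi_{j-k}   (c_k = 0 for k > q),
using gamma(-m) = gamma(m).
psi-weights needed (psi_j = theta_j + sum_i phi_i psi_{j-i}):
  psi_1 = theta_1 + phi_1 = 0.421 + (-0.809) = -0.388
  psi_2 = theta_2 + phi_1 psi_1 = -0.108 + (-0.809)(-0.388) = 0.205892
Right-hand sides:
  c_0 = sigma^2 (1 + theta_1 psi_1 + theta_2 psi_2) = 3 * (1 + (0.421)(-0.388) + (-0.108)(0.205892)) = 3 * 0.814416 = 2.443247
  c_1 = sigma^2 (theta_1 + theta_2 psi_1) = 3 * (0.421 + (-0.108)(-0.388)) = 1.388712
  c_2 = sigma^2 theta_2 = 3 * (-0.108) = -0.324
Equations for k = 0 and k = 1 (AR order 1):
  gamma(0) = phi_1 gamma(1) + c_0
  gamma(1) = phi_1 gamma(0) + c_1
Substituting the second into the first: gamma(0) (1 - phi_1^2) = c_0 + phi_1 c_1, so
  gamma(0) = (c_0 + phi_1 c_1) / (1 - phi_1^2) = (2.443247 + (-0.809)(1.388712)) / (1 - (-0.809)^2) = 1.319779 / 0.345519 = 3.8197.
  gamma(1) = phi_1 gamma(0) + c_1 = (-0.809)(3.8197) + (1.388712) = -1.701425.
Therefore gamma(1) = -1.7014 (to 4 decimal places).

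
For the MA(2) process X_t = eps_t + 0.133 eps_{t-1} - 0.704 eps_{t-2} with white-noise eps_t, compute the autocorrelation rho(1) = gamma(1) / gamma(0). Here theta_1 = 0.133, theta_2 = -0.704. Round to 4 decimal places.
\rho(1) = 0.0260

For an MA(q) process with theta_0 = 1, the autocovariance is
  gamma(k) = sigma^2 * sum_{i=0..q-k} theta_i * theta_{i+k},
and rho(k) = gamma(k) / gamma(0). Sigma^2 cancels.
  numerator   = (1)*(0.133) + (0.133)*(-0.704) = 0.039368.
  denominator = (1)^2 + (0.133)^2 + (-0.704)^2 = 1.513305.
  rho(1) = 0.039368 / 1.513305 = 0.0260.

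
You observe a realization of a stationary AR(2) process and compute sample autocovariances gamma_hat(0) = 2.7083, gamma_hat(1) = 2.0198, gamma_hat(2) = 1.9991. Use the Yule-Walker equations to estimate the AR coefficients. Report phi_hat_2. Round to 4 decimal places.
\hat\phi_{2} = 0.4100

The Yule-Walker equations for an AR(p) process read, in matrix form,
  Gamma_p phi = r_p,   with   (Gamma_p)_{ij} = gamma(|i - j|),
                       (r_p)_i = gamma(i),   i,j = 1..p.
Substitute the sample gammas (Toeplitz matrix and right-hand side of size 2):
  Gamma_p = [[2.7083, 2.0198], [2.0198, 2.7083]]
  r_p     = [2.0198, 1.9991]
Written out:
  2.7083 phi_1 + 2.0198 phi_2 = 2.0198
  2.0198 phi_1 + 2.7083 phi_2 = 1.9991
Solve by Cramer's rule:
  det = gamma(0)^2 - gamma(1)^2 = (2.7083)^2 - (2.0198)^2 = 7.33488889 - 4.07959204 = 3.25529685
  phi_hat_1 = [gamma(1) gamma(0) - gamma(1) gamma(2)] / det = [(2.0198)(2.7083) - (2.0198)(1.9991)] / 3.25529685 = 1.43244216 / 3.25529685 = 0.44
  phi_hat_2 = [gamma(0) gamma(2) - gamma(1)^2] / det = [(2.7083)(1.9991) - (2.0198)^2] / 3.25529685 = 1.33457049 / 3.25529685 = 0.41
So phi_hat = [0.4400, 0.4100].
Therefore phi_hat_2 = 0.4100.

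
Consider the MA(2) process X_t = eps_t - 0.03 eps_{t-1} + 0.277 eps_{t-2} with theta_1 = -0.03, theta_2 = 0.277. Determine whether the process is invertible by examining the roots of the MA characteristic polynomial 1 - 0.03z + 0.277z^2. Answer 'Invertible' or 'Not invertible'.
\text{Invertible}

The MA(q) characteristic polynomial is P(z) = 1 - 0.03z + 0.277z^2.
Invertibility requires all roots to lie outside the unit circle, i.e. |z| > 1 for every root.
Set 1 + (-0.03) z + (0.277) z^2 = 0, i.e. a z^2 + b z + c = 0 with a = 0.277, b = -0.03, c = 1.
Discriminant D = b^2 - 4ac = (-0.03)^2 - 4*(0.277)*1 = 0.0009 - (1.108) = -1.1071.
D < 0, so the roots are the complex-conjugate pair z = (-b +/- i sqrt(-D)) / (2a) = 0.0542 +/- 1.8993i.
For a conjugate pair |z|^2 = z * conj(z) = (product of roots) = c/a = 1/(0.277) = 3.610108, so |z| = sqrt(3.610108) = 1.9 for both roots.
Moduli of all roots: 1.9000, 1.9000.
All moduli strictly greater than 1? Yes.
Verdict: Invertible.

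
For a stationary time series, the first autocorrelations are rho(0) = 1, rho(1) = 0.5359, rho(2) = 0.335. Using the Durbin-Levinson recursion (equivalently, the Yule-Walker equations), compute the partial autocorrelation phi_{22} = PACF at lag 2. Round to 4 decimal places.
\phi_{22} = 0.0671

The PACF at lag k is phi_{kk}, the last component of the solution
to the Yule-Walker system G_k phi = r_k where
  (G_k)_{ij} = rho(|i - j|), (r_k)_i = rho(i), i,j = 1..k.
Equivalently, Durbin-Levinson gives phi_{kk} iteratively:
  phi_{11} = rho(1)
  phi_{kk} = [rho(k) - sum_{j=1..k-1} phi_{k-1,j} rho(k-j)]
            / [1 - sum_{j=1..k-1} phi_{k-1,j} rho(j)],
  phi_{k,j} = phi_{k-1,j} - phi_{kk} phi_{k-1,k-j},  j = 1..k-1.
Step k = 1:
  phi_11 = rho(1) = 0.5359.
Step k = 2:
  phi_22 = [rho(2) - phi_11 rho(1)] / [1 - phi_11 rho(1)] = [0.335 - (0.5359)(0.5359)] / [1 - (0.5359)(0.5359)]
         = 0.04781119 / 0.71281119 = 0.0671.
Therefore phi_{22} = 0.0671.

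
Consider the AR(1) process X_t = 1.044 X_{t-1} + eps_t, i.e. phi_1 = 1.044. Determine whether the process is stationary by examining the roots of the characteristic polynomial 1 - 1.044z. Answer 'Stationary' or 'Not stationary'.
\text{Not stationary}

The AR(p) characteristic polynomial is P(z) = 1 - 1.044z.
Stationarity requires all roots to lie outside the unit circle, i.e. |z| > 1 for every root.
This is linear in z: 1 + (-1.044) z = 0  =>  z = -1/(-1.044) = 0.957854,  |z| = 0.957854.
Moduli of all roots: 0.9579.
All moduli strictly greater than 1? No.
Verdict: Not stationary.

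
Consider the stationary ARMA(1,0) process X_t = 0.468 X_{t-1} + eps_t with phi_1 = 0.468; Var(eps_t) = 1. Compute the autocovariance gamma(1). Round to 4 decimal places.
\gamma(1) = 0.5993

Multiply the model equation by X_{t-k} and take expectations. With theta_0 = psi_0 = 1 and psi_j the MA(infinity) weights, this gives
  gamma(k) - sum_i phi_i gamma(k-i) = c_k,
  c_k = sigma^2 * sum_{j=k..q} theta_j psi_{j-k}   (c_k = 0 for k > q),
using gamma(-m) = gamma(m).
Pure AR (q = 0): c_0 = sigma^2 = 1, c_k = 0 for k >= 1.
Equations for k = 0 and k = 1 (AR order 1):
  gamma(0) = phi_1 gamma(1) + c_0
  gamma(1) = phi_1 gamma(0) + c_1
Substituting the second into the first: gamma(0) (1 - phi_1^2) = c_0 + phi_1 c_1, so
  gamma(0) = c_0 / (1 - phi_1^2) = 1 / (1 - (0.468)^2) = 1 / 0.780976 = 1.280449.
  gamma(1) = phi_1 gamma(0) = (0.468)(1.280449) = 0.59925.
Therefore gamma(1) = 0.5993 (to 4 decimal places).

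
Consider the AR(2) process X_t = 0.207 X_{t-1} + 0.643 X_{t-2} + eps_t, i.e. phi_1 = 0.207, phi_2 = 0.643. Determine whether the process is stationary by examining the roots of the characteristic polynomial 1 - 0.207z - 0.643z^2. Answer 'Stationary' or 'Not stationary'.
\text{Stationary}

The AR(p) characteristic polynomial is P(z) = 1 - 0.207z - 0.643z^2.
Stationarity requires all roots to lie outside the unit circle, i.e. |z| > 1 for every root.
Set 1 + (-0.207) z + (-0.643) z^2 = 0, i.e. a z^2 + b z + c = 0 with a = -0.643, b = -0.207, c = 1.
Discriminant D = b^2 - 4ac = (-0.207)^2 - 4*(-0.643)*1 = 0.042849 - (-2.572) = 2.614849.
D >= 0, so the roots are real: z = (-b +/- sqrt(D)) / (2a) = (0.207 +/- 1.617049) / (-1.286).
  z_1 = (0.207 + 1.617049) / (-1.286) = -1.4184,   |z_1| = 1.4184.
  z_2 = (0.207 - 1.617049) / (-1.286) = 1.0965,   |z_2| = 1.0965.
Moduli of all roots: 1.4184, 1.0965.
All moduli strictly greater than 1? Yes.
Verdict: Stationary.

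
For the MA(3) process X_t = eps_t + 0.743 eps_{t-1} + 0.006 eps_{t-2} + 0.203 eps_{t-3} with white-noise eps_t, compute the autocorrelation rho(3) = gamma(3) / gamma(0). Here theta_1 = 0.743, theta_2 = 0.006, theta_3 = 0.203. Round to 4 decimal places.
\rho(3) = 0.1274

For an MA(q) process with theta_0 = 1, the autocovariance is
  gamma(k) = sigma^2 * sum_{i=0..q-k} theta_i * theta_{i+k},
and rho(k) = gamma(k) / gamma(0). Sigma^2 cancels.
  numerator   = (1)*(0.203) = 0.203.
  denominator = (1)^2 + (0.743)^2 + (0.006)^2 + (0.203)^2 = 1.593294.
  rho(3) = 0.203 / 1.593294 = 0.1274.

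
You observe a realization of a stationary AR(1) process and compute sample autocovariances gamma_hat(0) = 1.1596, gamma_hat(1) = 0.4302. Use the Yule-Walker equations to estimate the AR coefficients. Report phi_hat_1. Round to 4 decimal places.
\hat\phi_{1} = 0.3710

The Yule-Walker equations for an AR(p) process read, in matrix form,
  Gamma_p phi = r_p,   with   (Gamma_p)_{ij} = gamma(|i - j|),
                       (r_p)_i = gamma(i),   i,j = 1..p.
Substitute the sample gammas (Toeplitz matrix and right-hand side of size 1):
  Gamma_p = [[1.1596]]
  r_p     = [0.4302]
With p = 1 this is the single equation gamma(0) phi_1 = gamma(1):
  phi_hat_1 = gamma(1) / gamma(0) = 0.4302 / 1.1596 = 0.3710.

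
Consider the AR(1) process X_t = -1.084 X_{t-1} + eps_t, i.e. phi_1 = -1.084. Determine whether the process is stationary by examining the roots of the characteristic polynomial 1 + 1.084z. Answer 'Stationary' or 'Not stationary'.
\text{Not stationary}

The AR(p) characteristic polynomial is P(z) = 1 + 1.084z.
Stationarity requires all roots to lie outside the unit circle, i.e. |z| > 1 for every root.
This is linear in z: 1 + (1.084) z = 0  =>  z = -1/(1.084) = -0.922509,  |z| = 0.922509.
Moduli of all roots: 0.9225.
All moduli strictly greater than 1? No.
Verdict: Not stationary.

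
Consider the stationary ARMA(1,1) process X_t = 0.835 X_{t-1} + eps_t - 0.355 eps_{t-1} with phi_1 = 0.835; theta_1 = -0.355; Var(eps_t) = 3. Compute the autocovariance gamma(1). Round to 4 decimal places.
\gamma(1) = 3.3462

Multiply the model equation by X_{t-k} and take expectations. With theta_0 = psi_0 = 1 and psi_j the MA(infinity) weights, this gives
  gamma(k) - sum_i phi_i gamma(k-i) = c_k,
  c_k = sigma^2 * sum_{j=k..q} theta_j psi_{j-k}   (c_k = 0 for k > q),
using gamma(-m) = gamma(m).
psi-weights needed (psi_j = theta_j + sum_i phi_i psi_{j-i}):
  psi_1 = theta_1 + phi_1 = -0.355 + (0.835) = 0.48
Right-hand sides:
  c_0 = sigma^2 (1 + theta_1 psi_1) = 3 * (1 + (-0.355)(0.48)) = 3 * 0.8296 = 2.4888
  c_1 = sigma^2 theta_1 = 3 * (-0.355) = -1.065
  c_2 = 0
Equations for k = 0 and k = 1 (AR order 1):
  gamma(0) = phi_1 gamma(1) + c_0
  gamma(1) = phi_1 gamma(0) + c_1
Substituting the second into the first: gamma(0) (1 - phi_1^2) = c_0 + phi_1 c_1, so
  gamma(0) = (c_0 + phi_1 c_1) / (1 - phi_1^2) = (2.4888 + (0.835)(-1.065)) / (1 - (0.835)^2) = 1.599525 / 0.302775 = 5.282883.
  gamma(1) = phi_1 gamma(0) + c_1 = (0.835)(5.282883) + (-1.065) = 3.346208.
Therefore gamma(1) = 3.3462 (to 4 decimal places).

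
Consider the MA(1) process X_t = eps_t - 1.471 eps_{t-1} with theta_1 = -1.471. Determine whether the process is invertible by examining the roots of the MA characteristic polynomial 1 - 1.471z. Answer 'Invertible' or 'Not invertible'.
\text{Not invertible}

The MA(q) characteristic polynomial is P(z) = 1 - 1.471z.
Invertibility requires all roots to lie outside the unit circle, i.e. |z| > 1 for every root.
This is linear in z: 1 + (-1.471) z = 0  =>  z = -1/(-1.471) = 0.67981,  |z| = 0.67981.
Moduli of all roots: 0.6798.
All moduli strictly greater than 1? No.
Verdict: Not invertible.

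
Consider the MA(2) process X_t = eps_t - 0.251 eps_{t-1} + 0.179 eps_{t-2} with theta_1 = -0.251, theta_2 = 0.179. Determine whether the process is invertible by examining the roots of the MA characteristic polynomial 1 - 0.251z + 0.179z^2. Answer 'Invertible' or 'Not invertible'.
\text{Invertible}

The MA(q) characteristic polynomial is P(z) = 1 - 0.251z + 0.179z^2.
Invertibility requires all roots to lie outside the unit circle, i.e. |z| > 1 for every root.
Set 1 + (-0.251) z + (0.179) z^2 = 0, i.e. a z^2 + b z + c = 0 with a = 0.179, b = -0.251, c = 1.
Discriminant D = b^2 - 4ac = (-0.251)^2 - 4*(0.179)*1 = 0.063001 - (0.716) = -0.652999.
D < 0, so the roots are the complex-conjugate pair z = (-b +/- i sqrt(-D)) / (2a) = 0.7011 +/- 2.2572i.
For a conjugate pair |z|^2 = z * conj(z) = (product of roots) = c/a = 1/(0.179) = 5.586592, so |z| = sqrt(5.586592) = 2.3636 for both roots.
Moduli of all roots: 2.3636, 2.3636.
All moduli strictly greater than 1? Yes.
Verdict: Invertible.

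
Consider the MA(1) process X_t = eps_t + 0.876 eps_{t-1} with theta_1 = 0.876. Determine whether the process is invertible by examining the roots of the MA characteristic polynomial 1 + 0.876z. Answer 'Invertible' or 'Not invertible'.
\text{Invertible}

The MA(q) characteristic polynomial is P(z) = 1 + 0.876z.
Invertibility requires all roots to lie outside the unit circle, i.e. |z| > 1 for every root.
This is linear in z: 1 + (0.876) z = 0  =>  z = -1/(0.876) = -1.141553,  |z| = 1.141553.
Moduli of all roots: 1.1416.
All moduli strictly greater than 1? Yes.
Verdict: Invertible.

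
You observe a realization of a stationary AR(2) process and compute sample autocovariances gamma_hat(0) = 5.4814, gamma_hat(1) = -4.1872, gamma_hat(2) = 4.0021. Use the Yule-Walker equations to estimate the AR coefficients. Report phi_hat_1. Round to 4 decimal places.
\hat\phi_{1} = -0.4950

The Yule-Walker equations for an AR(p) process read, in matrix form,
  Gamma_p phi = r_p,   with   (Gamma_p)_{ij} = gamma(|i - j|),
                       (r_p)_i = gamma(i),   i,j = 1..p.
Substitute the sample gammas (Toeplitz matrix and right-hand side of size 2):
  Gamma_p = [[5.4814, -4.1872], [-4.1872, 5.4814]]
  r_p     = [-4.1872, 4.0021]
Written out:
  5.4814 phi_1 - 4.1872 phi_2 = -4.1872
  -4.1872 phi_1 + 5.4814 phi_2 = 4.0021
Solve by Cramer's rule:
  det = gamma(0)^2 - gamma(1)^2 = (5.4814)^2 - (-4.1872)^2 = 30.04574596 - 17.53264384 = 12.51310212
  phi_hat_1 = [gamma(1) gamma(0) - gamma(1) gamma(2)] / det = [(-4.1872)(5.4814) - (-4.1872)(4.0021)] / 12.51310212 = -6.19412496 / 12.51310212 = -0.495
  phi_hat_2 = [gamma(0) gamma(2) - gamma(1)^2] / det = [(5.4814)(4.0021) - (-4.1872)^2] / 12.51310212 = 4.4044671 / 12.51310212 = 0.352
So phi_hat = [-0.4950, 0.3520].
Therefore phi_hat_1 = -0.4950.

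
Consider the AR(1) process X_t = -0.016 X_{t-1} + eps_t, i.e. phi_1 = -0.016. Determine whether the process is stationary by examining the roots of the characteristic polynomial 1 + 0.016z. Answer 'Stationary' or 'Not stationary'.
\text{Stationary}

The AR(p) characteristic polynomial is P(z) = 1 + 0.016z.
Stationarity requires all roots to lie outside the unit circle, i.e. |z| > 1 for every root.
This is linear in z: 1 + (0.016) z = 0  =>  z = -1/(0.016) = -62.5,  |z| = 62.5.
Moduli of all roots: 62.5000.
All moduli strictly greater than 1? Yes.
Verdict: Stationary.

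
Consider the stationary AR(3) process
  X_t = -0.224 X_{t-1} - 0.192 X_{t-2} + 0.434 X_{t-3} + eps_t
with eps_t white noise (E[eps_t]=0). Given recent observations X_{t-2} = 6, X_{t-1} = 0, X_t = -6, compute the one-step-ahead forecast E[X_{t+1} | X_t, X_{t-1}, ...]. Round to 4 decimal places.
E[X_{t+1} \mid \mathcal F_t] = 3.9480

For an AR(p) model X_t = c + sum_i phi_i X_{t-i} + eps_t, the
one-step-ahead conditional mean is
  E[X_{t+1} | X_t, ...] = c + sum_i phi_i X_{t+1-i}.
Substitute known values:
  E[X_{t+1} | ...] = (-0.224) * (-6) + (-0.192) * (0) + (0.434) * (6)
                   = 3.9480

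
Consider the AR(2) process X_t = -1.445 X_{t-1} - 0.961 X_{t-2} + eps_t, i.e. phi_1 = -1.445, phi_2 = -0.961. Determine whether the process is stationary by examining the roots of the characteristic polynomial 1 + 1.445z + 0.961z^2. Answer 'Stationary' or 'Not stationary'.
\text{Stationary}

The AR(p) characteristic polynomial is P(z) = 1 + 1.445z + 0.961z^2.
Stationarity requires all roots to lie outside the unit circle, i.e. |z| > 1 for every root.
Set 1 + (1.445) z + (0.961) z^2 = 0, i.e. a z^2 + b z + c = 0 with a = 0.961, b = 1.445, c = 1.
Discriminant D = b^2 - 4ac = (1.445)^2 - 4*(0.961)*1 = 2.088025 - (3.844) = -1.755975.
D < 0, so the roots are the complex-conjugate pair z = (-b +/- i sqrt(-D)) / (2a) = -0.7518 +/- 0.6895i.
For a conjugate pair |z|^2 = z * conj(z) = (product of roots) = c/a = 1/(0.961) = 1.040583, so |z| = sqrt(1.040583) = 1.0201 for both roots.
Moduli of all roots: 1.0201, 1.0201.
All moduli strictly greater than 1? Yes.
Verdict: Stationary.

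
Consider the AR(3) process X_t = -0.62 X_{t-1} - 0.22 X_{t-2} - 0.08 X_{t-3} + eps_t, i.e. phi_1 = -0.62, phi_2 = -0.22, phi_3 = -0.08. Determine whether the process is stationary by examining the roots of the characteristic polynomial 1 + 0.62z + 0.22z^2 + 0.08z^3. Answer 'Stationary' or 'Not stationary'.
\text{Stationary}

The AR(p) characteristic polynomial is P(z) = 1 + 0.62z + 0.22z^2 + 0.08z^3.
Stationarity requires all roots to lie outside the unit circle, i.e. |z| > 1 for every root.
Degree 3: look for a simple real root z0 first, then factor out (1 - z/z0) and solve the remaining quadratic.
Testing z0 = -2: P(-2) = 1 + (0.62)(-2) + (0.22)(-2)^2 + (0.08)(-2)^3
  = 1 + (-1.24) + (0.88) + (-0.64) = 0.  So z_0 = -2 is a root, |z_0| = 2.
Divide out the factor (1 + 0.5 z) = (1 - z/z0) (since 1/z0 = -0.5):
  P(z) = (1 + 0.5 z)(1 + (0.12) z + (0.16) z^2)
  [check: z-coef 0.12 - (-0.5) = 0.62; z^2-coef 0.16 - (-0.5)(0.12) = 0.22; z^3-coef -(-0.5)(0.16) = 0.08.]
Remaining roots from the quadratic factor 1 + (0.12) z + (0.16) z^2:
  Set 1 + (0.12) z + (0.16) z^2 = 0, i.e. a z^2 + b z + c = 0 with a = 0.16, b = 0.12, c = 1.
  Discriminant D = b^2 - 4ac = (0.12)^2 - 4*(0.16)*1 = 0.0144 - (0.64) = -0.6256.
  D < 0, so the roots are the complex-conjugate pair z = (-b +/- i sqrt(-D)) / (2a) = -0.375 +/- 2.4717i.
  For a conjugate pair |z|^2 = z * conj(z) = (product of roots) = c/a = 1/(0.16) = 6.25, so |z| = sqrt(6.25) = 2.5 for both roots.
Moduli of all roots: 2.0000, 2.5000, 2.5000.
All moduli strictly greater than 1? Yes.
Verdict: Stationary.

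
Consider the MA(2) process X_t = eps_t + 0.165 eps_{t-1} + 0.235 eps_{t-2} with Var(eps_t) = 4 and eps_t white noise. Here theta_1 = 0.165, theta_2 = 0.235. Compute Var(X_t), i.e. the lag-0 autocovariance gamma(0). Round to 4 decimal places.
\gamma(0) = 4.3298

For an MA(q) process X_t = eps_t + sum_i theta_i eps_{t-i} with
Var(eps_t) = sigma^2, the variance is
  gamma(0) = sigma^2 * (1 + sum_i theta_i^2).
  sum_i theta_i^2 = (0.165)^2 + (0.235)^2 = 0.027225 + 0.055225 = 0.08245.
  gamma(0) = 4 * (1 + 0.08245) = 4 * 1.08245 = 4.3298.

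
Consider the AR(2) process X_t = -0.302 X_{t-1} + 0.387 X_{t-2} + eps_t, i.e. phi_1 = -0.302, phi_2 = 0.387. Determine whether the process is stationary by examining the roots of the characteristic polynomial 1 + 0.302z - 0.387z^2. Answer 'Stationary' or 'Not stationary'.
\text{Stationary}

The AR(p) characteristic polynomial is P(z) = 1 + 0.302z - 0.387z^2.
Stationarity requires all roots to lie outside the unit circle, i.e. |z| > 1 for every root.
Set 1 + (0.302) z + (-0.387) z^2 = 0, i.e. a z^2 + b z + c = 0 with a = -0.387, b = 0.302, c = 1.
Discriminant D = b^2 - 4ac = (0.302)^2 - 4*(-0.387)*1 = 0.091204 - (-1.548) = 1.639204.
D >= 0, so the roots are real: z = (-b +/- sqrt(D)) / (2a) = (-0.302 +/- 1.280314) / (-0.774).
  z_1 = (-0.302 + 1.280314) / (-0.774) = -1.264,   |z_1| = 1.264.
  z_2 = (-0.302 - 1.280314) / (-0.774) = 2.0443,   |z_2| = 2.0443.
Moduli of all roots: 1.2640, 2.0443.
All moduli strictly greater than 1? Yes.
Verdict: Stationary.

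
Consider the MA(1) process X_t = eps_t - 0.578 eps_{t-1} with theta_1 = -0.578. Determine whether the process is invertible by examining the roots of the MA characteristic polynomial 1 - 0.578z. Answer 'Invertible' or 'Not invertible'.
\text{Invertible}

The MA(q) characteristic polynomial is P(z) = 1 - 0.578z.
Invertibility requires all roots to lie outside the unit circle, i.e. |z| > 1 for every root.
This is linear in z: 1 + (-0.578) z = 0  =>  z = -1/(-0.578) = 1.730104,  |z| = 1.730104.
Moduli of all roots: 1.7301.
All moduli strictly greater than 1? Yes.
Verdict: Invertible.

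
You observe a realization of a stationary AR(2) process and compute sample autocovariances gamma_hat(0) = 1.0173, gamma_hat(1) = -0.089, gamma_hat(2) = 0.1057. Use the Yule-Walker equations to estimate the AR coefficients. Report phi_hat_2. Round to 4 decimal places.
\hat\phi_{2} = 0.0970

The Yule-Walker equations for an AR(p) process read, in matrix form,
  Gamma_p phi = r_p,   with   (Gamma_p)_{ij} = gamma(|i - j|),
                       (r_p)_i = gamma(i),   i,j = 1..p.
Substitute the sample gammas (Toeplitz matrix and right-hand side of size 2):
  Gamma_p = [[1.0173, -0.089], [-0.089, 1.0173]]
  r_p     = [-0.089, 0.1057]
Written out:
  1.0173 phi_1 - 0.089 phi_2 = -0.089
  -0.089 phi_1 + 1.0173 phi_2 = 0.1057
Solve by Cramer's rule:
  det = gamma(0)^2 - gamma(1)^2 = (1.0173)^2 - (-0.089)^2 = 1.03489929 - 0.007921 = 1.02697829
  phi_hat_1 = [gamma(1) gamma(0) - gamma(1) gamma(2)] / det = [(-0.089)(1.0173) - (-0.089)(0.1057)] / 1.02697829 = -0.0811324 / 1.02697829 = -0.079
  phi_hat_2 = [gamma(0) gamma(2) - gamma(1)^2] / det = [(1.0173)(0.1057) - (-0.089)^2] / 1.02697829 = 0.09960761 / 1.02697829 = 0.097
So phi_hat = [-0.0790, 0.0970].
Therefore phi_hat_2 = 0.0970.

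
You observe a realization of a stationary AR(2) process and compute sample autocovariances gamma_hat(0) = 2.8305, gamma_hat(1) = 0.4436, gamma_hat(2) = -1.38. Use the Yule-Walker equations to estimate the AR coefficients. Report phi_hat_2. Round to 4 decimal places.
\hat\phi_{2} = -0.5250

The Yule-Walker equations for an AR(p) process read, in matrix form,
  Gamma_p phi = r_p,   with   (Gamma_p)_{ij} = gamma(|i - j|),
                       (r_p)_i = gamma(i),   i,j = 1..p.
Substitute the sample gammas (Toeplitz matrix and right-hand side of size 2):
  Gamma_p = [[2.8305, 0.4436], [0.4436, 2.8305]]
  r_p     = [0.4436, -1.38]
Written out:
  2.8305 phi_1 + 0.4436 phi_2 = 0.4436
  0.4436 phi_1 + 2.8305 phi_2 = -1.38
Solve by Cramer's rule:
  det = gamma(0)^2 - gamma(1)^2 = (2.8305)^2 - (0.4436)^2 = 8.01173025 - 0.19678096 = 7.81494929
  phi_hat_1 = [gamma(1) gamma(0) - gamma(1) gamma(2)] / det = [(0.4436)(2.8305) - (0.4436)(-1.38)] / 7.81494929 = 1.8677778 / 7.81494929 = 0.239
  phi_hat_2 = [gamma(0) gamma(2) - gamma(1)^2] / det = [(2.8305)(-1.38) - (0.4436)^2] / 7.81494929 = -4.10287096 / 7.81494929 = -0.525
So phi_hat = [0.2390, -0.5250].
Therefore phi_hat_2 = -0.5250.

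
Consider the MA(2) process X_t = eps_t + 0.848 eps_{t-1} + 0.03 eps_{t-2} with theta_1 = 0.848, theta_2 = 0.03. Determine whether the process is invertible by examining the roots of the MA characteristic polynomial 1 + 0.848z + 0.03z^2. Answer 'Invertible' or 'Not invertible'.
\text{Invertible}

The MA(q) characteristic polynomial is P(z) = 1 + 0.848z + 0.03z^2.
Invertibility requires all roots to lie outside the unit circle, i.e. |z| > 1 for every root.
Set 1 + (0.848) z + (0.03) z^2 = 0, i.e. a z^2 + b z + c = 0 with a = 0.03, b = 0.848, c = 1.
Discriminant D = b^2 - 4ac = (0.848)^2 - 4*(0.03)*1 = 0.719104 - (0.12) = 0.599104.
D >= 0, so the roots are real: z = (-b +/- sqrt(D)) / (2a) = (-0.848 +/- 0.774018) / (0.06).
  z_1 = (-0.848 + 0.774018) / (0.06) = -1.233,   |z_1| = 1.233.
  z_2 = (-0.848 - 0.774018) / (0.06) = -27.0336,   |z_2| = 27.0336.
Moduli of all roots: 1.2330, 27.0336.
All moduli strictly greater than 1? Yes.
Verdict: Invertible.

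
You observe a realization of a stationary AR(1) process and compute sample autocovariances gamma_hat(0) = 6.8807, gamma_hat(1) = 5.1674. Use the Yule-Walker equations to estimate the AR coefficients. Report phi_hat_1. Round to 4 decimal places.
\hat\phi_{1} = 0.7510

The Yule-Walker equations for an AR(p) process read, in matrix form,
  Gamma_p phi = r_p,   with   (Gamma_p)_{ij} = gamma(|i - j|),
                       (r_p)_i = gamma(i),   i,j = 1..p.
Substitute the sample gammas (Toeplitz matrix and right-hand side of size 1):
  Gamma_p = [[6.8807]]
  r_p     = [5.1674]
With p = 1 this is the single equation gamma(0) phi_1 = gamma(1):
  phi_hat_1 = gamma(1) / gamma(0) = 5.1674 / 6.8807 = 0.7510.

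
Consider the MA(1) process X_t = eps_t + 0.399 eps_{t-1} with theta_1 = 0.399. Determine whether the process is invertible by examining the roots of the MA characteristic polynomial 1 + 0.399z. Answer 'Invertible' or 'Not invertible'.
\text{Invertible}

The MA(q) characteristic polynomial is P(z) = 1 + 0.399z.
Invertibility requires all roots to lie outside the unit circle, i.e. |z| > 1 for every root.
This is linear in z: 1 + (0.399) z = 0  =>  z = -1/(0.399) = -2.506266,  |z| = 2.506266.
Moduli of all roots: 2.5063.
All moduli strictly greater than 1? Yes.
Verdict: Invertible.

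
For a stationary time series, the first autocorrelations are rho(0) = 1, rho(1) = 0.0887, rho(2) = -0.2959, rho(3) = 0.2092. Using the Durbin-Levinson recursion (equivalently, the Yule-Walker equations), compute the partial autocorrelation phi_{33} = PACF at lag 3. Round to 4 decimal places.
\phi_{33} = 0.3010

The PACF at lag k is phi_{kk}, the last component of the solution
to the Yule-Walker system G_k phi = r_k where
  (G_k)_{ij} = rho(|i - j|), (r_k)_i = rho(i), i,j = 1..k.
Equivalently, Durbin-Levinson gives phi_{kk} iteratively:
  phi_{11} = rho(1)
  phi_{kk} = [rho(k) - sum_{j=1..k-1} phi_{k-1,j} rho(k-j)]
            / [1 - sum_{j=1..k-1} phi_{k-1,j} rho(j)],
  phi_{k,j} = phi_{k-1,j} - phi_{kk} phi_{k-1,k-j},  j = 1..k-1.
Step k = 1:
  phi_11 = rho(1) = 0.0887.
Step k = 2:
  phi_22 = [rho(2) - phi_11 rho(1)] / [1 - phi_11 rho(1)] = [-0.2959 - (0.0887)(0.0887)] / [1 - (0.0887)(0.0887)]
         = -0.30376769 / 0.99213231 = -0.306177.
  Update: phi_21 = phi_11 - phi_22 phi_11 = 0.0887 - (-0.306177)(0.0887) = 0.115858.
Step k = 3:
  phi_33 = [rho(3) - phi_21 rho(2) - phi_22 rho(1)] / [1 - phi_21 rho(1) - phi_22 rho(2)]
    numerator   = 0.2092 - (0.115858)(-0.2959) - (-0.306177)(0.0887) = 0.27064021
    denominator = 1 - (0.115858)(0.0887) - (-0.306177)(-0.2959) = 0.89912575
  phi_33 = 0.27064021 / 0.89912575 = 0.301.
Therefore phi_{33} = 0.3010.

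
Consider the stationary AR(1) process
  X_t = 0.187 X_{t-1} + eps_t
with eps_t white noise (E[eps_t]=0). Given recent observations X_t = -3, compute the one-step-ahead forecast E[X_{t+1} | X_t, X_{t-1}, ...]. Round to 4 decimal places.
E[X_{t+1} \mid \mathcal F_t] = -0.5610

For an AR(p) model X_t = c + sum_i phi_i X_{t-i} + eps_t, the
one-step-ahead conditional mean is
  E[X_{t+1} | X_t, ...] = c + sum_i phi_i X_{t+1-i}.
Substitute known values:
  E[X_{t+1} | ...] = (0.187) * (-3)
                   = -0.5610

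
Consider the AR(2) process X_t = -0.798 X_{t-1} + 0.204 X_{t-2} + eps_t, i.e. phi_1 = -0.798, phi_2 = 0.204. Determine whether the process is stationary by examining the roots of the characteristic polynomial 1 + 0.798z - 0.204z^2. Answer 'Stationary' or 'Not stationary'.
\text{Not stationary}

The AR(p) characteristic polynomial is P(z) = 1 + 0.798z - 0.204z^2.
Stationarity requires all roots to lie outside the unit circle, i.e. |z| > 1 for every root.
Set 1 + (0.798) z + (-0.204) z^2 = 0, i.e. a z^2 + b z + c = 0 with a = -0.204, b = 0.798, c = 1.
Discriminant D = b^2 - 4ac = (0.798)^2 - 4*(-0.204)*1 = 0.636804 - (-0.816) = 1.452804.
D >= 0, so the roots are real: z = (-b +/- sqrt(D)) / (2a) = (-0.798 +/- 1.205323) / (-0.408).
  z_1 = (-0.798 + 1.205323) / (-0.408) = -0.9983,   |z_1| = 0.9983.
  z_2 = (-0.798 - 1.205323) / (-0.408) = 4.9101,   |z_2| = 4.9101.
Moduli of all roots: 0.9983, 4.9101.
All moduli strictly greater than 1? No.
Verdict: Not stationary.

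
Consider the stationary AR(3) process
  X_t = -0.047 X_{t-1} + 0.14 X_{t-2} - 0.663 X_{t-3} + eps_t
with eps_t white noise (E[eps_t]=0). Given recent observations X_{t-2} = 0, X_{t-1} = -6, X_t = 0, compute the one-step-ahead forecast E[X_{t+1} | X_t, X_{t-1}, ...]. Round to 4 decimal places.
E[X_{t+1} \mid \mathcal F_t] = -0.8400

For an AR(p) model X_t = c + sum_i phi_i X_{t-i} + eps_t, the
one-step-ahead conditional mean is
  E[X_{t+1} | X_t, ...] = c + sum_i phi_i X_{t+1-i}.
Substitute known values:
  E[X_{t+1} | ...] = (-0.047) * (0) + (0.14) * (-6) + (-0.663) * (0)
                   = -0.8400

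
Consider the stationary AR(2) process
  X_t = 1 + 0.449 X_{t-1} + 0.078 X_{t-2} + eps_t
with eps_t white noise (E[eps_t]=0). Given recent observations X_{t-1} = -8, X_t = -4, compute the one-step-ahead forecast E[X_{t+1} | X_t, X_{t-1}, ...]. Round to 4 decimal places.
E[X_{t+1} \mid \mathcal F_t] = -1.4200

For an AR(p) model X_t = c + sum_i phi_i X_{t-i} + eps_t, the
one-step-ahead conditional mean is
  E[X_{t+1} | X_t, ...] = c + sum_i phi_i X_{t+1-i}.
Substitute known values:
  E[X_{t+1} | ...] = 1 + (0.449) * (-4) + (0.078) * (-8)
                   = -1.4200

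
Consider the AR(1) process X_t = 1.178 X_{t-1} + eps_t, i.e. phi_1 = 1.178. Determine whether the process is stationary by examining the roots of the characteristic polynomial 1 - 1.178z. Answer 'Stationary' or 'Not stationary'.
\text{Not stationary}

The AR(p) characteristic polynomial is P(z) = 1 - 1.178z.
Stationarity requires all roots to lie outside the unit circle, i.e. |z| > 1 for every root.
This is linear in z: 1 + (-1.178) z = 0  =>  z = -1/(-1.178) = 0.848896,  |z| = 0.848896.
Moduli of all roots: 0.8489.
All moduli strictly greater than 1? No.
Verdict: Not stationary.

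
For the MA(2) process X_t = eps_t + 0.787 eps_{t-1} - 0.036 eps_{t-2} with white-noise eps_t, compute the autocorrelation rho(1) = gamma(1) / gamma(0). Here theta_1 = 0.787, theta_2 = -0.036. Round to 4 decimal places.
\rho(1) = 0.4681

For an MA(q) process with theta_0 = 1, the autocovariance is
  gamma(k) = sigma^2 * sum_{i=0..q-k} theta_i * theta_{i+k},
and rho(k) = gamma(k) / gamma(0). Sigma^2 cancels.
  numerator   = (1)*(0.787) + (0.787)*(-0.036) = 0.758668.
  denominator = (1)^2 + (0.787)^2 + (-0.036)^2 = 1.620665.
  rho(1) = 0.758668 / 1.620665 = 0.4681.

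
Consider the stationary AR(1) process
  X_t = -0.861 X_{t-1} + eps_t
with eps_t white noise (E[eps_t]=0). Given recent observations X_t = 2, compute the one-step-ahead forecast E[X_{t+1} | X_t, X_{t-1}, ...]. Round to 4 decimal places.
E[X_{t+1} \mid \mathcal F_t] = -1.7220

For an AR(p) model X_t = c + sum_i phi_i X_{t-i} + eps_t, the
one-step-ahead conditional mean is
  E[X_{t+1} | X_t, ...] = c + sum_i phi_i X_{t+1-i}.
Substitute known values:
  E[X_{t+1} | ...] = (-0.861) * (2)
                   = -1.7220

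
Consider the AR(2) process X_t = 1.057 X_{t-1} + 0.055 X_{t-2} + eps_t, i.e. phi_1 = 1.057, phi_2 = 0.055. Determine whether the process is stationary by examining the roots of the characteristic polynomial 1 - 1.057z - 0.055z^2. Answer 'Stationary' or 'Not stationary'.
\text{Not stationary}

The AR(p) characteristic polynomial is P(z) = 1 - 1.057z - 0.055z^2.
Stationarity requires all roots to lie outside the unit circle, i.e. |z| > 1 for every root.
Set 1 + (-1.057) z + (-0.055) z^2 = 0, i.e. a z^2 + b z + c = 0 with a = -0.055, b = -1.057, c = 1.
Discriminant D = b^2 - 4ac = (-1.057)^2 - 4*(-0.055)*1 = 1.117249 - (-0.22) = 1.337249.
D >= 0, so the roots are real: z = (-b +/- sqrt(D)) / (2a) = (1.057 +/- 1.156395) / (-0.11).
  z_1 = (1.057 + 1.156395) / (-0.11) = -20.1218,   |z_1| = 20.1218.
  z_2 = (1.057 - 1.156395) / (-0.11) = 0.9036,   |z_2| = 0.9036.
Moduli of all roots: 20.1218, 0.9036.
All moduli strictly greater than 1? No.
Verdict: Not stationary.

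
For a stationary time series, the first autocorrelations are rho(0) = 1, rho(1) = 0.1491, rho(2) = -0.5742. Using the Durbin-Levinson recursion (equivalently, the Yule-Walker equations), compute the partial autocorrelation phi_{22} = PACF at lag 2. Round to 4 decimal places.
\phi_{22} = -0.6100

The PACF at lag k is phi_{kk}, the last component of the solution
to the Yule-Walker system G_k phi = r_k where
  (G_k)_{ij} = rho(|i - j|), (r_k)_i = rho(i), i,j = 1..k.
Equivalently, Durbin-Levinson gives phi_{kk} iteratively:
  phi_{11} = rho(1)
  phi_{kk} = [rho(k) - sum_{j=1..k-1} phi_{k-1,j} rho(k-j)]
            / [1 - sum_{j=1..k-1} phi_{k-1,j} rho(j)],
  phi_{k,j} = phi_{k-1,j} - phi_{kk} phi_{k-1,k-j},  j = 1..k-1.
Step k = 1:
  phi_11 = rho(1) = 0.1491.
Step k = 2:
  phi_22 = [rho(2) - phi_11 rho(1)] / [1 - phi_11 rho(1)] = [-0.5742 - (0.1491)(0.1491)] / [1 - (0.1491)(0.1491)]
         = -0.59643081 / 0.97776919 = -0.61.
Therefore phi_{22} = -0.6100.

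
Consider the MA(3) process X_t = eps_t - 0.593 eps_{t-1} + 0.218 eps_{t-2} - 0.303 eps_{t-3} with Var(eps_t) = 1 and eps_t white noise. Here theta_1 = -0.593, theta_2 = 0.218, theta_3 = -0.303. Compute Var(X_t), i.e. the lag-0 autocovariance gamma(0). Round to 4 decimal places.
\gamma(0) = 1.4910

For an MA(q) process X_t = eps_t + sum_i theta_i eps_{t-i} with
Var(eps_t) = sigma^2, the variance is
  gamma(0) = sigma^2 * (1 + sum_i theta_i^2).
  sum_i theta_i^2 = (-0.593)^2 + (0.218)^2 + (-0.303)^2 = 0.351649 + 0.047524 + 0.091809 = 0.490982.
  gamma(0) = 1 * (1 + 0.490982) = 1 * 1.490982 = 1.490982, which rounds to 1.4910.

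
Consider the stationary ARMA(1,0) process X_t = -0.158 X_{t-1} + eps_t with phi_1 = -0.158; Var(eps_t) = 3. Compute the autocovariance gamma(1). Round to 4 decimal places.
\gamma(1) = -0.4861

Multiply the model equation by X_{t-k} and take expectations. With theta_0 = psi_0 = 1 and psi_j the MA(infinity) weights, this gives
  gamma(k) - sum_i phi_i gamma(k-i) = c_k,
  c_k = sigma^2 * sum_{j=k..q} theta_j psi_{j-k}   (c_k = 0 for k > q),
using gamma(-m) = gamma(m).
Pure AR (q = 0): c_0 = sigma^2 = 3, c_k = 0 for k >= 1.
Equations for k = 0 and k = 1 (AR order 1):
  gamma(0) = phi_1 gamma(1) + c_0
  gamma(1) = phi_1 gamma(0) + c_1
Substituting the second into the first: gamma(0) (1 - phi_1^2) = c_0 + phi_1 c_1, so
  gamma(0) = c_0 / (1 - phi_1^2) = 3 / (1 - (-0.158)^2) = 3 / 0.975036 = 3.076809.
  gamma(1) = phi_1 gamma(0) = (-0.158)(3.076809) = -0.486136.
Therefore gamma(1) = -0.4861 (to 4 decimal places).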